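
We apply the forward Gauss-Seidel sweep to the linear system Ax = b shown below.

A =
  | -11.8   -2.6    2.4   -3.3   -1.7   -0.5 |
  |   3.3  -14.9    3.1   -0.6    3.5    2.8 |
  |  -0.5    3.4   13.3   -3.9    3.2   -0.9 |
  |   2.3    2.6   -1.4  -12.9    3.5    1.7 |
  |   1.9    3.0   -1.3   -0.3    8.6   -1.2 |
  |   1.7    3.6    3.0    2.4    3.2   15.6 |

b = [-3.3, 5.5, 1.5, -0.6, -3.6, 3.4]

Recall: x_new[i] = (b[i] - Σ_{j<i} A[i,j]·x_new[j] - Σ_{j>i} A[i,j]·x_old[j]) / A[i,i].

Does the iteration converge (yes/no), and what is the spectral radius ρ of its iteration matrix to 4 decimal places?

Split A = D + L + U, D = diag(-11.8, -14.9, 13.3, -12.9, 8.6, 15.6).
T_GS = -(D+L)⁻¹U: row 0 first, T[0,3] = -(-3.3)/(-11.8) = -0.2797; later rows by forward substitution.
  T[0,:] = [+0.0000, -0.2203, +0.2034, -0.2797, -0.1441, -0.0424]
  T[1,:] = [+0.0000, -0.0488, +0.2531, -0.1022, +0.2030, +0.1785]
  T[2,:] = [+0.0000, +0.0042, -0.0571, +0.3088, -0.2979, +0.0204]
  T[3,:] = [+0.0000, -0.0496, +0.0935, -0.1040, +0.3189, +0.1580]
  T[4,:] = [+0.0000, +0.0646, -0.1386, +0.1405, -0.0729, +0.0952]
  T[5,:] = [+0.0000, +0.0288, -0.0556, -0.0182, -0.0080, -0.0844]
|roots of det(T-λI)|: 0.5377, 0.1195, 0.1195, 0.0955, 0.0755, 0.0000.
ρ(T) = max|λ| = 0.5377; 0.5377 < 1 ⇒ converges.

yes, ρ = 0.5377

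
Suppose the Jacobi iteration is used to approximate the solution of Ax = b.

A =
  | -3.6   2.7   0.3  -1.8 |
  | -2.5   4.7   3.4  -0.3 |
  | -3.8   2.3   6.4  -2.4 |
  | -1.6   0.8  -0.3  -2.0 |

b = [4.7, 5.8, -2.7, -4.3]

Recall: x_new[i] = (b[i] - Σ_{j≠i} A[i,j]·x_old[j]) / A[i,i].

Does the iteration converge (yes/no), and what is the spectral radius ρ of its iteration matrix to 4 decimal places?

no, ρ = 1.2728

A = D + L + U where D = diag(-3.6, 4.7, 6.4, -2).
Jacobi T = -D⁻¹(L+U): T[1,3] = -(-0.3)/(4.7) = +0.0638; T[1,1] = 0.
  T[0,:] = [+0.0000, +0.7500, +0.0833, -0.5000]
  T[1,:] = [+0.5319, +0.0000, -0.7234, +0.0638]
  T[2,:] = [+0.5938, -0.3594, +0.0000, +0.3750]
  T[3,:] = [-0.8000, +0.4000, -0.1500, +0.0000]
moduli |λ_i(T)| = 1.2728, 0.7770, 0.3964, 0.3964.
ρ(T) = max|λ| = 1.2728; 1.2728 > 1: divergent.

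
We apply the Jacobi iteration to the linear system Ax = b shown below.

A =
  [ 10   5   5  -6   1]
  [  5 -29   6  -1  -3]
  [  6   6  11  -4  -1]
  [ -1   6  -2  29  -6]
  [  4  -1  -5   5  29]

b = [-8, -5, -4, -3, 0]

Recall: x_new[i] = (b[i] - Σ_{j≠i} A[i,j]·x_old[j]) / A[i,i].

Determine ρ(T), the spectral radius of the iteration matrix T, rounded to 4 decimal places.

Let D = diag(10, -29, 11, 29, 29); L, U the strict triangles.
Jacobi T = -D⁻¹(L+U): T[3,4] = -(-6)/(29) = +0.2069; T[3,3] = 0.
  T[0,:] = [+0.0000 -0.5000 -0.5000 +0.6000 -0.1000]
  T[1,:] = [+0.1724 +0.0000 +0.2069 -0.0345 -0.1034]
  T[2,:] = [-0.5455 -0.5455 +0.0000 +0.3636 +0.0909]
  T[3,:] = [+0.0345 -0.2069 +0.0690 +0.0000 +0.2069]
  T[4,:] = [-0.1379 +0.0345 +0.1724 -0.1724 +0.0000]
|eigenvalues of T|: 0.5354, 0.2819, 0.2819, 0.2527, 0.2527.
ρ(T) = max|λ| = 0.5354; 0.5354 < 1, so it converges for any x₀.

0.5354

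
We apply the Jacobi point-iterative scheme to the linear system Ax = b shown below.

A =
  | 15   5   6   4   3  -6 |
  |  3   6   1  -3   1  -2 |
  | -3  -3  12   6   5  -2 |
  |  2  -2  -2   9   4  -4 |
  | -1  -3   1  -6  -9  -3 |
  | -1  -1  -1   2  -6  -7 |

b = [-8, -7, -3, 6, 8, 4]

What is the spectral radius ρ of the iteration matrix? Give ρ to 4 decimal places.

1.1436

Let D = diag(15, 6, 12, 9, -9, -7); L, U the strict triangles.
Jacobi T = -D⁻¹(L+U): T[0,5] = -(-6)/(15) = +0.4000; T[0,0] = 0.
  T[0,:] = [+0.0000  -0.3333  -0.4000  -0.2667  -0.2000  +0.4000]
  T[1,:] = [-0.5000  +0.0000  -0.1667  +0.5000  -0.1667  +0.3333]
  T[2,:] = [+0.2500  +0.2500  +0.0000  -0.5000  -0.4167  +0.1667]
  T[3,:] = [-0.2222  +0.2222  +0.2222  +0.0000  -0.4444  +0.4444]
  T[4,:] = [-0.1111  -0.3333  +0.1111  -0.6667  +0.0000  -0.3333]
  T[5,:] = [-0.1429  -0.1429  -0.1429  +0.2857  -0.8571  +0.0000]
|λ(T)| sorted: 1.1436, 0.6828, 0.6828, 0.5066, 0.5066, 0.3155.
ρ = 1.1436; 1.1436 > 1 ⇒ diverges.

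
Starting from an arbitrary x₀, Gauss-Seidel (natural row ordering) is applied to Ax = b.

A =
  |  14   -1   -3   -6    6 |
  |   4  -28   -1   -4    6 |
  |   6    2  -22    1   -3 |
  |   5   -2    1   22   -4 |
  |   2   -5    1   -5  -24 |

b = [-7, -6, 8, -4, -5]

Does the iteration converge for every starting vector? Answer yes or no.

Write A = D+L+U with D = diag(14, -28, -22, 22, -24).
T_GS = -(D+L)⁻¹U: row 0 first, T[0,1] = -(-1)/(14) = +0.0714; later rows by forward substitution.
  T[0,:] = [+0.0000, +0.0714, +0.2143, +0.4286, -0.4286]
  T[1,:] = [+0.0000, +0.0102, -0.0051, -0.0816, +0.1531]
  T[2,:] = [+0.0000, +0.0204, +0.0580, +0.1549, -0.2393]
  T[3,:] = [+0.0000, -0.0162, -0.0518, -0.1119, +0.3040]
  T[4,:] = [+0.0000, +0.0081, +0.0321, +0.0825, -0.1409]
eigenvalue magnitudes: 0.2396, 0.0351, 0.0275, 0.0076, 0.0000.
ρ = 0.2396; 0.2396 < 1, so it converges for any x₀.

yes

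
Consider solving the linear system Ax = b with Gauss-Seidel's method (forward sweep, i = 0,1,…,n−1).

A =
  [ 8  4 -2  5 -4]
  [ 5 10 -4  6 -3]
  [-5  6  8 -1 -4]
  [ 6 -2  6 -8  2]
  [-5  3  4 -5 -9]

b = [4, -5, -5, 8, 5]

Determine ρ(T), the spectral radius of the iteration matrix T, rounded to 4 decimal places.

Let D = diag(8, 10, 8, -8, -9); L, U the strict triangles.
T_GS = -(D+L)⁻¹U: row 0 first, T[0,2] = -(-2)/(8) = +0.2500; later rows by forward substitution.
  T[0,:] = [+0.0000 -0.5000 +0.2500 -0.6250 +0.5000]
  T[1,:] = [+0.0000 +0.2500 +0.2750 -0.2875 +0.0500]
  T[2,:] = [+0.0000 -0.5000 -0.0500 -0.0500 +0.7750]
  T[3,:] = [+0.0000 -0.8125 +0.0812 -0.4344 +1.1938]
  T[4,:] = [+0.0000 +0.5903 -0.1146 +0.4705 -0.5799]
eigenvalue magnitudes: 1.2940, 0.2997, 0.0946, 0.0946, 0.0000.
ρ = 1.2940; 1.2940 > 1 ⇒ diverges.

1.2940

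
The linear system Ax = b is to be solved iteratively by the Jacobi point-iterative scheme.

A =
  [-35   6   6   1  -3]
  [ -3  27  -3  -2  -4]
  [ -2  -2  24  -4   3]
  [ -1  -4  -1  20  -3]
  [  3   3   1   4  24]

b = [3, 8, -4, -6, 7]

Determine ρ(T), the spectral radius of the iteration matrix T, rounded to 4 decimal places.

Split A = D + L + U, D = diag(-35, 27, 24, 20, 24).
Jacobi T = -D⁻¹(L+U): T[1,0] = -(-3)/(27) = +0.1111; T[1,1] = 0.
  T[0,:] = [+0.0000, +0.1714, +0.1714, +0.0286, -0.0857]
  T[1,:] = [+0.1111, +0.0000, +0.1111, +0.0741, +0.1481]
  T[2,:] = [+0.0833, +0.0833, +0.0000, +0.1667, -0.1250]
  T[3,:] = [+0.0500, +0.2000, +0.0500, +0.0000, +0.1500]
  T[4,:] = [-0.1250, -0.1250, -0.0417, -0.1667, +0.0000]
|roots of det(T-λI)|: 0.2785, 0.2000, 0.1487, 0.1487, 0.0022.
ρ(T) = max|λ| = 0.2785; 0.2785 < 1, so it converges for any x₀.

0.2785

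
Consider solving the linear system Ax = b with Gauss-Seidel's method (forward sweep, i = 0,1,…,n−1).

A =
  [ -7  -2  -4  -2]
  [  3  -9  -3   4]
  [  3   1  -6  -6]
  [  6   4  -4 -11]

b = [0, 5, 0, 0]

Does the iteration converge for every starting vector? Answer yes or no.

yes

Write A = D+L+U with D = diag(-7, -9, -6, -11).
GS T = -(D+L)⁻¹U: row 0 first, T[0,3] = -(-2)/(-7) = -0.2857; later rows by forward substitution.
  T[0,:] = [+0.0000 -0.2857 -0.5714 -0.2857]
  T[1,:] = [+0.0000 -0.0952 -0.5238 +0.3492]
  T[2,:] = [+0.0000 -0.1587 -0.3730 -1.0847]
  T[3,:] = [+0.0000 -0.1328 -0.3665 +0.3656]
eigenvalue magnitudes: 0.8475, 0.6506, 0.0942, 0.0000.
spectral radius ρ = 0.8475; 0.8475 < 1: convergent.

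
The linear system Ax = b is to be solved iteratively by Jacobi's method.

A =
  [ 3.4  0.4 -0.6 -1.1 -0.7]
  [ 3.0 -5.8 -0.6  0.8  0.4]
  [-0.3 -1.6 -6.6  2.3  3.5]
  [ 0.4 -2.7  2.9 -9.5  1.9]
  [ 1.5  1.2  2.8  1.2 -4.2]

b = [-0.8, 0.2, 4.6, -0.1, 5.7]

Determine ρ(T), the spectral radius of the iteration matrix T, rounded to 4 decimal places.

0.8316

Let D = diag(3.4, -5.8, -6.6, -9.5, -4.2); L, U the strict triangles.
T_J = -D⁻¹(L+U): T[0,4] = -(-0.7)/(3.4) = +0.2059; T[0,0] = 0.
  T[0,:] = [+0.0000  -0.1176  +0.1765  +0.3235  +0.2059]
  T[1,:] = [+0.5172  +0.0000  -0.1034  +0.1379  +0.0690]
  T[2,:] = [-0.0455  -0.2424  +0.0000  +0.3485  +0.5303]
  T[3,:] = [+0.0421  -0.2842  +0.3053  +0.0000  +0.2000]
  T[4,:] = [+0.3571  +0.2857  +0.6667  +0.2857  +0.0000]
|eigenvalues of T|: 0.8316, 0.6658, 0.2934, 0.2787, 0.2787.
ρ(T) = max|λ| = 0.8316; 0.8316 < 1: convergent.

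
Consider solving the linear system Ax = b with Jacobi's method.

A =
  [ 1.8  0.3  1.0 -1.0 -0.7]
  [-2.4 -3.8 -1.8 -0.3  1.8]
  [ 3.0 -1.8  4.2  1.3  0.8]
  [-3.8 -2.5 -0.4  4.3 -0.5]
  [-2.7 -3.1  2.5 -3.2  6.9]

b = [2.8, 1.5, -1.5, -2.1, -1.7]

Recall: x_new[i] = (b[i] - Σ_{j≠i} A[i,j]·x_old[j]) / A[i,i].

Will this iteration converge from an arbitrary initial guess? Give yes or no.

Diagonal D = diag(1.8, -3.8, 4.2, 4.3, 6.9); L, U strict lower/upper.
Jacobi: T = -D⁻¹(L+U), T[0,4] = -(-0.7)/(1.8) = +0.3889; T[0,0] = 0.
  T[0,:] = [+0.0000 -0.1667 -0.5556 +0.5556 +0.3889]
  T[1,:] = [-0.6316 +0.0000 -0.4737 -0.0789 +0.4737]
  T[2,:] = [-0.7143 +0.4286 +0.0000 -0.3095 -0.1905]
  T[3,:] = [+0.8837 +0.5814 +0.0930 +0.0000 +0.1163]
  T[4,:] = [+0.3913 +0.4493 -0.3623 +0.4638 +0.0000]
eigenvalue magnitudes: 1.2457, 0.8909, 0.4217, 0.2462, 0.2462.
ρ(T) = max|λ| = 1.2457; 1.2457 > 1, so it fails to converge.

no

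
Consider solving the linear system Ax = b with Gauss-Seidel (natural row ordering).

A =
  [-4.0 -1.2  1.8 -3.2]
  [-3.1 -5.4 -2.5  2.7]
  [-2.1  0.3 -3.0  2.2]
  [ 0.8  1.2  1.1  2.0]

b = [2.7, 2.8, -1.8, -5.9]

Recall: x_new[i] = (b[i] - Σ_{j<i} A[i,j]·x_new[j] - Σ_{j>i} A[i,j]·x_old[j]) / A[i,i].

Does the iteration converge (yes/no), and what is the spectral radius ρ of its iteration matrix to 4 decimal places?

no, ρ = 1.4151

Split A = D + L + U, D = diag(-4, -5.4, -3, 2).
GS T = -(D+L)⁻¹U: row 0 first, T[0,2] = -(1.8)/(-4) = +0.4500; later rows by forward substitution.
  T[0,:] = [+0.0000 -0.3000 +0.4500 -0.8000]
  T[1,:] = [+0.0000 +0.1722 -0.7213 +0.9593]
  T[2,:] = [+0.0000 +0.2272 -0.3871 +1.3893]
  T[3,:] = [+0.0000 -0.1083 +0.4657 -1.0196]
|λ(T)| sorted: 1.4151, 0.1697, 0.1697, 0.0000.
ρ = 1.4151; 1.4151 > 1 ⇒ diverges.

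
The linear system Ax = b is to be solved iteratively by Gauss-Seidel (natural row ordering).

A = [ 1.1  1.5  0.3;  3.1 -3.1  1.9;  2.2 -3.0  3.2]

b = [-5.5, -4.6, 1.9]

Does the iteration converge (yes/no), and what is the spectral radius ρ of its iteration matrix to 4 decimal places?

no, ρ = 1.2994

Diagonal D = diag(1.1, -3.1, 3.2); L, U strict lower/upper.
Gauss-Seidel: T = -(D+L)⁻¹U, row 0 first, T[0,1] = -(1.5)/(1.1) = -1.3636; later rows by forward substitution.
  T[0,:] = [+0.0000  -1.3636  -0.2727]
  T[1,:] = [+0.0000  -1.3636  +0.3402]
  T[2,:] = [+0.0000  -0.3409  +0.5064]
|λ(T)| sorted: 1.2994, 0.4422, 0.0000.
ρ(T) = max|λ| = 1.2994; 1.2994 > 1 ⇒ diverges.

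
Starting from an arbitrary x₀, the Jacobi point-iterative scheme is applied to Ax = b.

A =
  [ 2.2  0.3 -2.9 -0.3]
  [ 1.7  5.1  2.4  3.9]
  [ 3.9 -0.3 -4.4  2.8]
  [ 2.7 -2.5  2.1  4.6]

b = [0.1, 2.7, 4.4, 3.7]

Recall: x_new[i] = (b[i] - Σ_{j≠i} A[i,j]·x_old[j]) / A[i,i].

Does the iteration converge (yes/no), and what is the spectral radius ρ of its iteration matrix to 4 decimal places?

no, ρ = 1.1289

A = D + L + U where D = diag(2.2, 5.1, -4.4, 4.6).
T_J = -D⁻¹(L+U): T[0,1] = -(0.3)/(2.2) = -0.1364; T[0,0] = 0.
  T[0,:] = [+0.0000  -0.1364  +1.3182  +0.1364]
  T[1,:] = [-0.3333  +0.0000  -0.4706  -0.7647]
  T[2,:] = [+0.8864  -0.0682  +0.0000  +0.6364]
  T[3,:] = [-0.5870  +0.5435  -0.4565  +0.0000]
eigenvalue magnitudes: 1.1289, 0.7387, 0.7387, 0.3418.
ρ(T) = max|λ| = 1.1289; 1.1289 > 1: divergent.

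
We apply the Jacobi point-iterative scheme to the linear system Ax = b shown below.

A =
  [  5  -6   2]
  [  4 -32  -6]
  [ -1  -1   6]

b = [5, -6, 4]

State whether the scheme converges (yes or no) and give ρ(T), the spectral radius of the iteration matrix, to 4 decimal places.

yes, ρ = 0.4061

Let D = diag(5, -32, 6); L, U the strict triangles.
Jacobi T = -D⁻¹(L+U): T[1,2] = -(-6)/(-32) = -0.1875; T[1,1] = 0.
  T[0,:] = [+0.0000 +1.2000 -0.4000]
  T[1,:] = [+0.1250 +0.0000 -0.1875]
  T[2,:] = [+0.1667 +0.1667 +0.0000]
eigenvalue magnitudes: 0.4061, 0.3359, 0.3359.
spectral radius ρ = 0.4061; 0.4061 < 1 ⇒ converges.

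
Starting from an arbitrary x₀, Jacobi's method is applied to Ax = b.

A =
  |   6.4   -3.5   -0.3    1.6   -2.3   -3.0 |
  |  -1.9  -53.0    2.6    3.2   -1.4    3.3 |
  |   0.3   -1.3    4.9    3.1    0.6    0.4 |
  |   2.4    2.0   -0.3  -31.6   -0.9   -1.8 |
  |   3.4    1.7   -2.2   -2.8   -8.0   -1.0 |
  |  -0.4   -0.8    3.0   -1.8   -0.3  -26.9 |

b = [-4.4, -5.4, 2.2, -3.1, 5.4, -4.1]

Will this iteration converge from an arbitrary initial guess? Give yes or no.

Split A = D + L + U, D = diag(6.4, -53, 4.9, -31.6, -8, -26.9).
T_J = -D⁻¹(L+U): T[1,3] = -(3.2)/(-53) = +0.0604; T[1,1] = 0.
  T[0,:] = [+0.0000, +0.5469, +0.0469, -0.2500, +0.3594, +0.4688]
  T[1,:] = [-0.0358, +0.0000, +0.0491, +0.0604, -0.0264, +0.0623]
  T[2,:] = [-0.0612, +0.2653, +0.0000, -0.6327, -0.1224, -0.0816]
  T[3,:] = [+0.0759, +0.0633, -0.0095, +0.0000, -0.0285, -0.0570]
  T[4,:] = [+0.4250, +0.2125, -0.2750, -0.3500, +0.0000, -0.1250]
  T[5,:] = [-0.0149, -0.0297, +0.1115, -0.0669, -0.0112, +0.0000]
|roots of det(T-λI)|: 0.4434, 0.2629, 0.2629, 0.1655, 0.1559, 0.1559.
ρ = 0.4434; 0.4434 < 1 ⇒ converges.

yes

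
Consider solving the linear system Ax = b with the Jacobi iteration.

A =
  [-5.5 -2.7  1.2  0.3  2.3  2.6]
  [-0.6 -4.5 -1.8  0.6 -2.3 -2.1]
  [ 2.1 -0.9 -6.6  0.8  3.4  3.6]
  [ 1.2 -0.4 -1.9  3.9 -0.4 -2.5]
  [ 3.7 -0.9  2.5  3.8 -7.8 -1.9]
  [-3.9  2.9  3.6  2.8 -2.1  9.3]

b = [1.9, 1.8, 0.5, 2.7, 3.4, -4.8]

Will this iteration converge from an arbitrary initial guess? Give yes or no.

no

Diagonal D = diag(-5.5, -4.5, -6.6, 3.9, -7.8, 9.3); L, U strict lower/upper.
T_J = -D⁻¹(L+U): T[2,1] = -(-0.9)/(-6.6) = -0.1364; T[2,2] = 0.
  T[0,:] = [+0.0000 -0.4909 +0.2182 +0.0545 +0.4182 +0.4727]
  T[1,:] = [-0.1333 +0.0000 -0.4000 +0.1333 -0.5111 -0.4667]
  T[2,:] = [+0.3182 -0.1364 +0.0000 +0.1212 +0.5152 +0.5455]
  T[3,:] = [-0.3077 +0.1026 +0.4872 +0.0000 +0.1026 +0.6410]
  T[4,:] = [+0.4744 -0.1154 +0.3205 +0.4872 +0.0000 -0.2436]
  T[5,:] = [+0.4194 -0.3118 -0.3871 -0.3011 +0.2258 +0.0000]
moduli |λ_i(T)| = 1.1690, 0.6101, 0.6101, 0.3931, 0.3931, 0.3129.
ρ = 1.1690; 1.1690 > 1: divergent.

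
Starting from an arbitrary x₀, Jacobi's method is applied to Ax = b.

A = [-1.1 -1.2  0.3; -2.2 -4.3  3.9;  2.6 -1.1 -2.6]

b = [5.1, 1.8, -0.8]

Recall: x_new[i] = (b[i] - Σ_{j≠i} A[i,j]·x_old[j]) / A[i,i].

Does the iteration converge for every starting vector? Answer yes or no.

Write A = D+L+U with D = diag(-1.1, -4.3, -2.6).
Jacobi T = -D⁻¹(L+U): T[1,0] = -(-2.2)/(-4.3) = -0.5116; T[1,1] = 0.
  T[0,:] = [+0.0000, -1.0909, +0.2727]
  T[1,:] = [-0.5116, +0.0000, +0.9070]
  T[2,:] = [+1.0000, -0.4231, +0.0000]
|eigenvalues of T|: 1.1279, 0.9083, 0.9083.
spectral radius ρ = 1.1279; 1.1279 > 1, so it fails to converge.

no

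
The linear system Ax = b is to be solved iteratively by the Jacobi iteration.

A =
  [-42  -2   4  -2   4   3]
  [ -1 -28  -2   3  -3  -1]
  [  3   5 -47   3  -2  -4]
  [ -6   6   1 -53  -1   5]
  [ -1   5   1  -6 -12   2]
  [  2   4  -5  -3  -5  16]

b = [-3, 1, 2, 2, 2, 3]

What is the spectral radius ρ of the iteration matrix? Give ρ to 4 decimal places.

A = D + L + U where D = diag(-42, -28, -47, -53, -12, 16).
Jacobi T = -D⁻¹(L+U): T[2,3] = -(3)/(-47) = +0.0638; T[2,2] = 0.
  T[0,:] = [+0.0000, -0.0476, +0.0952, -0.0476, +0.0952, +0.0714]
  T[1,:] = [-0.0357, +0.0000, -0.0714, +0.1071, -0.1071, -0.0357]
  T[2,:] = [+0.0638, +0.1064, +0.0000, +0.0638, -0.0426, -0.0851]
  T[3,:] = [-0.1132, +0.1132, +0.0189, +0.0000, -0.0189, +0.0943]
  T[4,:] = [-0.0833, +0.4167, +0.0833, -0.5000, +0.0000, +0.1667]
  T[5,:] = [-0.1250, -0.2500, +0.3125, +0.1875, +0.3125, +0.0000]
|eigenvalues of T|: 0.3101, 0.2477, 0.2477, 0.1637, 0.0655, 0.0622.
ρ(T) = max|λ| = 0.3101; 0.3101 < 1 ⇒ converges.

0.3101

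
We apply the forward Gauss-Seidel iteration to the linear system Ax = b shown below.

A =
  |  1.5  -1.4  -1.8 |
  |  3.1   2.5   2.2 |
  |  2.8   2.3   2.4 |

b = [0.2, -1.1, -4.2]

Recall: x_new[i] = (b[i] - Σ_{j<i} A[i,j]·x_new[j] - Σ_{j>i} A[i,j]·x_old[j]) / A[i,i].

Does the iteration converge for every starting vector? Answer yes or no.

Split A = D + L + U, D = diag(1.5, 2.5, 2.4).
Gauss-Seidel: T = -(D+L)⁻¹U, row 0 first, T[0,2] = -(-1.8)/(1.5) = +1.2000; later rows by forward substitution.
  T[0,:] = [+0.0000 +0.9333 +1.2000]
  T[1,:] = [+0.0000 -1.1573 -2.3680]
  T[2,:] = [+0.0000 +0.0202 +0.8693]
eigenvalue magnitudes: 1.1334, 0.8454, 0.0000.
ρ = 1.1334; 1.1334 > 1 ⇒ diverges.

no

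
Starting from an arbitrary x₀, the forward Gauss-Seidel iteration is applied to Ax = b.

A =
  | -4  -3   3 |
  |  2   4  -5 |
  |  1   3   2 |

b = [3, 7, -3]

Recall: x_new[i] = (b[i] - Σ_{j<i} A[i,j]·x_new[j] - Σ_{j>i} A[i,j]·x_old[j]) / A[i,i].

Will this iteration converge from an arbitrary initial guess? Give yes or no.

A = D + L + U where D = diag(-4, 4, 2).
Gauss-Seidel: T = -(D+L)⁻¹U, row 0 first, T[0,1] = -(-3)/(-4) = -0.7500; later rows by forward substitution.
  T[0,:] = [+0.0000, -0.7500, +0.7500]
  T[1,:] = [+0.0000, +0.3750, +0.8750]
  T[2,:] = [+0.0000, -0.1875, -1.6875]
eigenvalue magnitudes: 1.6046, 0.2921, 0.0000.
ρ = 1.6046; 1.6046 > 1: divergent.

no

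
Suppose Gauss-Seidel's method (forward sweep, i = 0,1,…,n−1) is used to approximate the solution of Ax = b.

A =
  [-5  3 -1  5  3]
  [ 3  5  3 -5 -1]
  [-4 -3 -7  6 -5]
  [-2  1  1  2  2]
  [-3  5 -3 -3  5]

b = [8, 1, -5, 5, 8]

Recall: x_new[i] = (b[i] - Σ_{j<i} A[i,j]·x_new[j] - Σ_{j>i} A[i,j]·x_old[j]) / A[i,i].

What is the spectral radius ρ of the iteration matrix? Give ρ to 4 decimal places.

Diagonal D = diag(-5, 5, -7, 2, 5); L, U strict lower/upper.
T_GS = -(D+L)⁻¹U: row 0 first, T[0,4] = -(3)/(-5) = +0.6000; later rows by forward substitution.
  T[0,:] = [+0.0000  +0.6000  -0.2000  +1.0000  +0.6000]
  T[1,:] = [+0.0000  -0.3600  -0.4800  +0.4000  -0.1600]
  T[2,:] = [+0.0000  -0.1886  +0.3200  +0.1143  -0.9886]
  T[3,:] = [+0.0000  +0.8743  -0.1200  +0.7429  +0.1743]
  T[4,:] = [+0.0000  +1.1314  +0.4800  +0.7143  +0.0314]
|eigenvalues of T|: 1.2641, 0.7626, 0.7626, 0.2519, 0.0000.
spectral radius ρ = 1.2641; 1.2641 > 1, so it fails to converge.

1.2641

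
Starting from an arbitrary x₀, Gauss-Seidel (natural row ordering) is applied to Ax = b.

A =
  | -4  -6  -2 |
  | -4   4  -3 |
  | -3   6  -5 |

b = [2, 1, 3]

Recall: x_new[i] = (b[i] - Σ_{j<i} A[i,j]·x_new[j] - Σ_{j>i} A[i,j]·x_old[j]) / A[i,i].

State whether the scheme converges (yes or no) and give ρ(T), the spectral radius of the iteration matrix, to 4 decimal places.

no, ρ = 1.3867

Write A = D+L+U with D = diag(-4, 4, -5).
GS T = -(D+L)⁻¹U: row 0 first, T[0,2] = -(-2)/(-4) = -0.5000; later rows by forward substitution.
  T[0,:] = [+0.0000 -1.5000 -0.5000]
  T[1,:] = [+0.0000 -1.5000 +0.2500]
  T[2,:] = [+0.0000 -0.9000 +0.6000]
|λ(T)| sorted: 1.3867, 0.4867, 0.0000.
spectral radius ρ = 1.3867; 1.3867 > 1 ⇒ diverges.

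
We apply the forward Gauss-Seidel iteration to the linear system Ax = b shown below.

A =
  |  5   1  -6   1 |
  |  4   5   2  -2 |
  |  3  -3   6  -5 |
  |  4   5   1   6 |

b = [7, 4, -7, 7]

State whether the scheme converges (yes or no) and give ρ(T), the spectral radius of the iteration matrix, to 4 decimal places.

Split A = D + L + U, D = diag(5, 5, 6, 6).
GS T = -(D+L)⁻¹U: row 0 first, T[0,3] = -(1)/(5) = -0.2000; later rows by forward substitution.
  T[0,:] = [+0.0000  -0.2000  +1.2000  -0.2000]
  T[1,:] = [+0.0000  +0.1600  -1.3600  +0.5600]
  T[2,:] = [+0.0000  +0.1800  -1.2800  +1.2133]
  T[3,:] = [+0.0000  -0.0300  +0.5467  -0.5356]
moduli |λ_i(T)| = 1.6754, 0.1629, 0.1629, 0.0000.
ρ = 1.6754; 1.6754 > 1: divergent.

no, ρ = 1.6754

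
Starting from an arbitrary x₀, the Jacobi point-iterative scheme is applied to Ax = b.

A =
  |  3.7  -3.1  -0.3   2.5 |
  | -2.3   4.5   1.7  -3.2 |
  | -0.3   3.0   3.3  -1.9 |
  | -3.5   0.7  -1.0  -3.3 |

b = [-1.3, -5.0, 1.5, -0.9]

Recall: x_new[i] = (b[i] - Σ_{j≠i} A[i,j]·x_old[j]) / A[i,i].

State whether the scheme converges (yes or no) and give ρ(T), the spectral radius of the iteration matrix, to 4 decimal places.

no, ρ = 1.3889

A = D + L + U where D = diag(3.7, 4.5, 3.3, -3.3).
Jacobi: T = -D⁻¹(L+U), T[2,0] = -(-0.3)/(3.3) = +0.0909; T[2,2] = 0.
  T[0,:] = [+0.0000, +0.8378, +0.0811, -0.6757]
  T[1,:] = [+0.5111, +0.0000, -0.3778, +0.7111]
  T[2,:] = [+0.0909, -0.9091, +0.0000, +0.5758]
  T[3,:] = [-1.0606, +0.2121, -0.3030, +0.0000]
eigenvalue magnitudes: 1.3889, 0.7126, 0.7126, 0.0357.
ρ(T) = max|λ| = 1.3889; 1.3889 > 1, so it fails to converge.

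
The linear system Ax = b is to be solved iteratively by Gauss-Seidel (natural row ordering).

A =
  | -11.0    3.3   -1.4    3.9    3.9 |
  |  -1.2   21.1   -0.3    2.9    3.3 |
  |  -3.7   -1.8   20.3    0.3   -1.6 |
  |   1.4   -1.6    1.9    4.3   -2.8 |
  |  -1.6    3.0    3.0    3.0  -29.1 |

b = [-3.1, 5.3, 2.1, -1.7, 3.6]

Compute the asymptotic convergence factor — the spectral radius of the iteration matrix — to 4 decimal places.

Diagonal D = diag(-11, 21.1, 20.3, 4.3, -29.1); L, U strict lower/upper.
Gauss-Seidel: T = -(D+L)⁻¹U, row 0 first, T[0,2] = -(-1.4)/(-11) = -0.1273; later rows by forward substitution.
  T[0,:] = [+0.0000, +0.3000, -0.1273, +0.3545, +0.3545]
  T[1,:] = [+0.0000, +0.0171, +0.0070, -0.1173, -0.1362]
  T[2,:] = [+0.0000, +0.0562, -0.0226, +0.0394, +0.1314]
  T[3,:] = [+0.0000, -0.1162, +0.0540, -0.1765, +0.4270]
  T[4,:] = [+0.0000, -0.0209, +0.0110, -0.0457, +0.0240]
|roots of det(T-λI)|: 0.1717, 0.0581, 0.0385, 0.0059, 0.0000.
spectral radius ρ = 0.1717; 0.1717 < 1 ⇒ converges.

0.1717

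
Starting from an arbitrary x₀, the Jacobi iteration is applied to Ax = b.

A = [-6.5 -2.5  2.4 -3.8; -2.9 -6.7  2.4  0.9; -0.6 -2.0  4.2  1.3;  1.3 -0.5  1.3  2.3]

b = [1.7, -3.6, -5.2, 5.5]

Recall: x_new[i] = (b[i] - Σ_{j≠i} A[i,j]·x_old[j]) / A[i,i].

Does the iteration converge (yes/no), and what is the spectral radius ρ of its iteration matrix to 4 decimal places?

Let D = diag(-6.5, -6.7, 4.2, 2.3); L, U the strict triangles.
Jacobi: T = -D⁻¹(L+U), T[2,0] = -(-0.6)/(4.2) = +0.1429; T[2,2] = 0.
  T[0,:] = [+0.0000 -0.3846 +0.3692 -0.5846]
  T[1,:] = [-0.4328 +0.0000 +0.3582 +0.1343]
  T[2,:] = [+0.1429 +0.4762 +0.0000 -0.3095]
  T[3,:] = [-0.5652 +0.2174 -0.5652 +0.0000]
|eigenvalues of T|: 0.8448, 0.7055, 0.6299, 0.4906.
ρ = 0.8448; 0.8448 < 1: convergent.

yes, ρ = 0.8448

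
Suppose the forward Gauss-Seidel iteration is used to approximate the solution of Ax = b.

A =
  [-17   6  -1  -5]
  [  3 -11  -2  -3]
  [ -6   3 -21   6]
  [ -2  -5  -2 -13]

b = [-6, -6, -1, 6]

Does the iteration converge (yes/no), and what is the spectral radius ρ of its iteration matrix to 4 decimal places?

Write A = D+L+U with D = diag(-17, -11, -21, -13).
GS T = -(D+L)⁻¹U: row 0 first, T[0,1] = -(6)/(-17) = +0.3529; later rows by forward substitution.
  T[0,:] = [+0.0000 +0.3529 -0.0588 -0.2941]
  T[1,:] = [+0.0000 +0.0963 -0.1979 -0.3529]
  T[2,:] = [+0.0000 -0.0871 -0.0115 +0.3193]
  T[3,:] = [+0.0000 -0.0779 +0.0869 +0.1319]
|roots of det(T-λI)|: 0.3935, 0.1139, 0.0630, 0.0000.
spectral radius ρ = 0.3935; 0.3935 < 1 ⇒ converges.

yes, ρ = 0.3935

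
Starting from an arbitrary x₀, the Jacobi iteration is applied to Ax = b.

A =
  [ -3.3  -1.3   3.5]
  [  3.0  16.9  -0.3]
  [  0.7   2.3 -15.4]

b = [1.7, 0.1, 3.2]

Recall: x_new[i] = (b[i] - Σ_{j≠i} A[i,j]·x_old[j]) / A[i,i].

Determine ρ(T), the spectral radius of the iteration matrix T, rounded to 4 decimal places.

Let D = diag(-3.3, 16.9, -15.4); L, U the strict triangles.
T_J = -D⁻¹(L+U): T[0,1] = -(-1.3)/(-3.3) = -0.3939; T[0,0] = 0.
  T[0,:] = [+0.0000, -0.3939, +1.0606]
  T[1,:] = [-0.1775, +0.0000, +0.0178]
  T[2,:] = [+0.0455, +0.1494, +0.0000]
eigenvalue magnitudes: 0.4320, 0.2566, 0.2566.
ρ(T) = max|λ| = 0.4320; 0.4320 < 1: convergent.

0.4320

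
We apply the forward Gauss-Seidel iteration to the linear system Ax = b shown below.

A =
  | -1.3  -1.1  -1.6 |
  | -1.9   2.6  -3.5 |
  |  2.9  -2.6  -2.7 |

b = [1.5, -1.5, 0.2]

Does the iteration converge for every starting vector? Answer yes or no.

Let D = diag(-1.3, 2.6, -2.7); L, U the strict triangles.
Gauss-Seidel: T = -(D+L)⁻¹U, row 0 first, T[0,2] = -(-1.6)/(-1.3) = -1.2308; later rows by forward substitution.
  T[0,:] = [+0.0000, -0.8462, -1.2308]
  T[1,:] = [+0.0000, -0.6183, +0.4467]
  T[2,:] = [+0.0000, -0.3134, -1.7521]
|eigenvalues of T|: 1.6111, 0.7594, 0.0000.
ρ = 1.6111; 1.6111 > 1: divergent.

no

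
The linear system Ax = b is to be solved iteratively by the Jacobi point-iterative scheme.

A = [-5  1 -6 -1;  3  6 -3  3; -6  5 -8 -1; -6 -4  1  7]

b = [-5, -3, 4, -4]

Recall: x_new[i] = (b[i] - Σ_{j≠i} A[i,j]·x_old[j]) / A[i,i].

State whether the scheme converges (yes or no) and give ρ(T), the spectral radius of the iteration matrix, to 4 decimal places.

Let D = diag(-5, 6, -8, 7); L, U the strict triangles.
Jacobi T = -D⁻¹(L+U): T[1,2] = -(-3)/(6) = +0.5000; T[1,1] = 0.
  T[0,:] = [+0.0000 +0.2000 -1.2000 -0.2000]
  T[1,:] = [-0.5000 +0.0000 +0.5000 -0.5000]
  T[2,:] = [-0.7500 +0.6250 +0.0000 -0.1250]
  T[3,:] = [+0.8571 +0.5714 -0.1429 +0.0000]
eigenvalue magnitudes: 1.1927, 0.9610, 0.7257, 0.7257.
spectral radius ρ = 1.1927; 1.1927 > 1, so it fails to converge.

no, ρ = 1.1927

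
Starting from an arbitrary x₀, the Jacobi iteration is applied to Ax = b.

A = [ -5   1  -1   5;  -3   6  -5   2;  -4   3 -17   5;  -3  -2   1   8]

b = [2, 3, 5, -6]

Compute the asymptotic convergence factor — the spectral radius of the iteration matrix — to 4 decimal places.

0.7322

Diagonal D = diag(-5, 6, -17, 8); L, U strict lower/upper.
Jacobi: T = -D⁻¹(L+U), T[1,2] = -(-5)/(6) = +0.8333; T[1,1] = 0.
  T[0,:] = [+0.0000, +0.2000, -0.2000, +1.0000]
  T[1,:] = [+0.5000, +0.0000, +0.8333, -0.3333]
  T[2,:] = [-0.2353, +0.1765, +0.0000, +0.2941]
  T[3,:] = [+0.3750, +0.2500, -0.1250, +0.0000]
moduli |λ_i(T)| = 0.7322, 0.6055, 0.6055, 0.3505.
ρ = 0.7322; 0.7322 < 1, so it converges for any x₀.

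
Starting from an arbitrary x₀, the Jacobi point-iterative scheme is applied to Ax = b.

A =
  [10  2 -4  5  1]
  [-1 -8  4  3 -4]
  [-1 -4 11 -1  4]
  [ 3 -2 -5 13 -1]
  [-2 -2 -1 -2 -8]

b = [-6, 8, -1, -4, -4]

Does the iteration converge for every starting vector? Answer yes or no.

A = D + L + U where D = diag(10, -8, 11, 13, -8).
Jacobi T = -D⁻¹(L+U): T[3,4] = -(-1)/(13) = +0.0769; T[3,3] = 0.
  T[0,:] = [+0.0000, -0.2000, +0.4000, -0.5000, -0.1000]
  T[1,:] = [-0.1250, +0.0000, +0.5000, +0.3750, -0.5000]
  T[2,:] = [+0.0909, +0.3636, +0.0000, +0.0909, -0.3636]
  T[3,:] = [-0.2308, +0.1538, +0.3846, +0.0000, +0.0769]
  T[4,:] = [-0.2500, -0.2500, -0.1250, -0.2500, +0.0000]
moduli |λ_i(T)| = 0.8251, 0.5793, 0.4057, 0.4057, 0.3955.
spectral radius ρ = 0.8251; 0.8251 < 1 ⇒ converges.

yes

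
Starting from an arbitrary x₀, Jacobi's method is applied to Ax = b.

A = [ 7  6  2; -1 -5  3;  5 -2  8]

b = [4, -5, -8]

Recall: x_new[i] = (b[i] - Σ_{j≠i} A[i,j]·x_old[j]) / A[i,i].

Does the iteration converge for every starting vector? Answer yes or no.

yes

Write A = D+L+U with D = diag(7, -5, 8).
T_J = -D⁻¹(L+U): T[0,2] = -(2)/(7) = -0.2857; T[0,0] = 0.
  T[0,:] = [+0.0000  -0.8571  -0.2857]
  T[1,:] = [-0.2000  +0.0000  +0.6000]
  T[2,:] = [-0.6250  +0.2500  +0.0000]
eigenvalue magnitudes: 0.9283, 0.6014, 0.6014.
ρ(T) = max|λ| = 0.9283; 0.9283 < 1 ⇒ converges.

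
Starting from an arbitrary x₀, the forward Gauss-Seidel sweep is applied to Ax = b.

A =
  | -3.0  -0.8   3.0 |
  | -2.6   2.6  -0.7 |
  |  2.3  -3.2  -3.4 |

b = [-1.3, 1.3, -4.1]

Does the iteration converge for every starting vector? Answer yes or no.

yes

Write A = D+L+U with D = diag(-3, 2.6, -3.4).
Gauss-Seidel: T = -(D+L)⁻¹U, row 0 first, T[0,1] = -(-0.8)/(-3) = -0.2667; later rows by forward substitution.
  T[0,:] = [+0.0000  -0.2667  +1.0000]
  T[1,:] = [+0.0000  -0.2667  +1.2692]
  T[2,:] = [+0.0000  +0.0706  -0.5181]
|eigenvalues of T|: 0.7170, 0.0677, 0.0000.
spectral radius ρ = 0.7170; 0.7170 < 1, so it converges for any x₀.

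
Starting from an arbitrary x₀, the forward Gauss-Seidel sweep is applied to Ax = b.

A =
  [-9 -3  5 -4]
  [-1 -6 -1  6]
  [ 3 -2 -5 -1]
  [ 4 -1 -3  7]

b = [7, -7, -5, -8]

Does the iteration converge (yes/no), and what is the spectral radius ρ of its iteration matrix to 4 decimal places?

Split A = D + L + U, D = diag(-9, -6, -5, 7).
T_GS = -(D+L)⁻¹U: row 0 first, T[0,1] = -(-3)/(-9) = -0.3333; later rows by forward substitution.
  T[0,:] = [+0.0000, -0.3333, +0.5556, -0.4444]
  T[1,:] = [+0.0000, +0.0556, -0.2593, +1.0741]
  T[2,:] = [+0.0000, -0.2222, +0.4370, -0.8963]
  T[3,:] = [+0.0000, +0.1032, -0.1672, +0.0233]
|roots of det(T-λI)|: 0.8550, 0.3156, 0.0235, 0.0000.
ρ = 0.8550; 0.8550 < 1, so it converges for any x₀.

yes, ρ = 0.8550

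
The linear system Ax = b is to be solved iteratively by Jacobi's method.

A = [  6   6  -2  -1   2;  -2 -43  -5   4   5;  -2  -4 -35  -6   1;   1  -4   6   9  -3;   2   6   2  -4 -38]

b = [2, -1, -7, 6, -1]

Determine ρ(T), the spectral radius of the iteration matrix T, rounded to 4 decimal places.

Diagonal D = diag(6, -43, -35, 9, -38); L, U strict lower/upper.
T_J = -D⁻¹(L+U): T[0,2] = -(-2)/(6) = +0.3333; T[0,0] = 0.
  T[0,:] = [+0.0000 -1.0000 +0.3333 +0.1667 -0.3333]
  T[1,:] = [-0.0465 +0.0000 -0.1163 +0.0930 +0.1163]
  T[2,:] = [-0.0571 -0.1143 +0.0000 -0.1714 +0.0286]
  T[3,:] = [-0.1111 +0.4444 -0.6667 +0.0000 +0.3333]
  T[4,:] = [+0.0526 +0.1579 +0.0526 -0.1053 +0.0000]
|roots of det(T-λI)|: 0.4209, 0.3257, 0.3257, 0.0837, 0.0837.
spectral radius ρ = 0.4209; 0.4209 < 1 ⇒ converges.

0.4209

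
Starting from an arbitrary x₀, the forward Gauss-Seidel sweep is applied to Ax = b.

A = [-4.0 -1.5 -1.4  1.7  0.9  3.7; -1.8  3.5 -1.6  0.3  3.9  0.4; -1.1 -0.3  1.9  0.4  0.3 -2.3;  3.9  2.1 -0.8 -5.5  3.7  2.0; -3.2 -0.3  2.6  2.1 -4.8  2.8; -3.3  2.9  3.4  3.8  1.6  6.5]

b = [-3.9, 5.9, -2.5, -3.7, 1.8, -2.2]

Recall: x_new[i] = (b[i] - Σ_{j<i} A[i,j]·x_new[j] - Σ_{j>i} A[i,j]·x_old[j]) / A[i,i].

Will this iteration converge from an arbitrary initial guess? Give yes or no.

no

Let D = diag(-4, 3.5, 1.9, -5.5, -4.8, 6.5); L, U the strict triangles.
GS T = -(D+L)⁻¹U: row 0 first, T[0,3] = -(1.7)/(-4) = +0.4250; later rows by forward substitution.
  T[0,:] = [+0.0000  -0.3750  -0.3500  +0.4250  +0.2250  +0.9250]
  T[1,:] = [+0.0000  -0.1929  +0.2771  +0.1329  -0.9986  +0.3614]
  T[2,:] = [+0.0000  -0.2476  -0.1589  +0.0565  -0.1853  +1.8031]
  T[3,:] = [+0.0000  -0.3035  -0.1193  +0.3439  +0.4780  +0.8953]
  T[4,:] = [+0.0000  -0.0048  +0.0778  -0.1106  +0.0211  +1.3124]
  T[5,:] = [+0.0000  +0.2038  -0.1677  -0.0469  +0.3721  -1.4813]
|roots of det(T-λI)|: 1.6092, 0.4786, 0.4786, 0.3545, 0.0550, 0.0000.
ρ(T) = max|λ| = 1.6092; 1.6092 > 1: divergent.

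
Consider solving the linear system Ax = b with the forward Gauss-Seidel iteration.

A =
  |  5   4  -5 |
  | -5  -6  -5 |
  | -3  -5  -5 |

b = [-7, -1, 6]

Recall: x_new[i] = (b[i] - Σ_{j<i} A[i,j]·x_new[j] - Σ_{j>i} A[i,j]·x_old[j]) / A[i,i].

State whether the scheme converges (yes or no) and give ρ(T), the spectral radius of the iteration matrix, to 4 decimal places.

no, ρ = 1.4592

A = D + L + U where D = diag(5, -6, -5).
GS T = -(D+L)⁻¹U: row 0 first, T[0,2] = -(-5)/(5) = +1.0000; later rows by forward substitution.
  T[0,:] = [+0.0000 -0.8000 +1.0000]
  T[1,:] = [+0.0000 +0.6667 -1.6667]
  T[2,:] = [+0.0000 -0.1867 +1.0667]
moduli |λ_i(T)| = 1.4592, 0.2741, 0.0000.
spectral radius ρ = 1.4592; 1.4592 > 1 ⇒ diverges.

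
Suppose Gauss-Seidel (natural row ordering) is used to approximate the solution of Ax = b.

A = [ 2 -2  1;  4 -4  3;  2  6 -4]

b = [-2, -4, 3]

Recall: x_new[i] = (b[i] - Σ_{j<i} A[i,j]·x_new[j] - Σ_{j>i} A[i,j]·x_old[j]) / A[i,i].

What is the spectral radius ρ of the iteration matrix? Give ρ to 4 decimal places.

1.3940

Write A = D+L+U with D = diag(2, -4, -4).
T_GS = -(D+L)⁻¹U: row 0 first, T[0,1] = -(-2)/(2) = +1.0000; later rows by forward substitution.
  T[0,:] = [+0.0000  +1.0000  -0.5000]
  T[1,:] = [+0.0000  +1.0000  +0.2500]
  T[2,:] = [+0.0000  +2.0000  +0.1250]
|eigenvalues of T|: 1.3940, 0.2690, 0.0000.
spectral radius ρ = 1.3940; 1.3940 > 1, so it fails to converge.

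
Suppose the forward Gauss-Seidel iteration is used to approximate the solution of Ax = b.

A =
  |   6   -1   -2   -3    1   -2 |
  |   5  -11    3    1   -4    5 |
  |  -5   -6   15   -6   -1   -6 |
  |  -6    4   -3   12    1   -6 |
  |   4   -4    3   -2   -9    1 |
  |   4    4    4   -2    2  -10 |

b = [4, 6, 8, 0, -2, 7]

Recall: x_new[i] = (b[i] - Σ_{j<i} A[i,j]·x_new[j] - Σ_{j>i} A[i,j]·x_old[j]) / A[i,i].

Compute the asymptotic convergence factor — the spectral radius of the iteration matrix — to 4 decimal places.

1.4582

Split A = D + L + U, D = diag(6, -11, 15, 12, -9, -10).
T_GS = -(D+L)⁻¹U: row 0 first, T[0,5] = -(-2)/(6) = +0.3333; later rows by forward substitution.
  T[0,:] = [+0.0000, +0.1667, +0.3333, +0.5000, -0.1667, +0.3333]
  T[1,:] = [+0.0000, +0.0758, +0.4242, +0.3182, -0.4394, +0.6061]
  T[2,:] = [+0.0000, +0.0859, +0.2808, +0.6939, -0.1646, +0.7535]
  T[3,:] = [+0.0000, +0.0795, +0.0955, +0.3174, -0.0614, +0.6530]
  T[4,:] = [+0.0000, +0.0513, +0.0320, +0.2416, +0.0800, +0.0960]
  T[5,:] = [+0.0000, +0.1257, +0.4027, +0.5897, -0.2800, +0.5658]
eigenvalue magnitudes: 1.4582, 0.2000, 0.0727, 0.0727, 0.0436, 0.0000.
ρ(T) = max|λ| = 1.4582; 1.4582 > 1 ⇒ diverges.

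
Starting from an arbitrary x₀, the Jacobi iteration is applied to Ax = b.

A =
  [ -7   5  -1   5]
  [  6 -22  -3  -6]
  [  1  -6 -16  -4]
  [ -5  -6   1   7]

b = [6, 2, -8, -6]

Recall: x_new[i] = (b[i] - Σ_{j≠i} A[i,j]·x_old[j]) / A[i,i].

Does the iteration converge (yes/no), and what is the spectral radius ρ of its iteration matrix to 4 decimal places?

Diagonal D = diag(-7, -22, -16, 7); L, U strict lower/upper.
Jacobi T = -D⁻¹(L+U): T[2,0] = -(1)/(-16) = +0.0625; T[2,2] = 0.
  T[0,:] = [+0.0000 +0.7143 -0.1429 +0.7143]
  T[1,:] = [+0.2727 +0.0000 -0.1364 -0.2727]
  T[2,:] = [+0.0625 -0.3750 +0.0000 -0.2500]
  T[3,:] = [+0.7143 +0.8571 -0.1429 +0.0000]
eigenvalue magnitudes: 0.7858, 0.6386, 0.2498, 0.1027.
spectral radius ρ = 0.7858; 0.7858 < 1 ⇒ converges.

yes, ρ = 0.7858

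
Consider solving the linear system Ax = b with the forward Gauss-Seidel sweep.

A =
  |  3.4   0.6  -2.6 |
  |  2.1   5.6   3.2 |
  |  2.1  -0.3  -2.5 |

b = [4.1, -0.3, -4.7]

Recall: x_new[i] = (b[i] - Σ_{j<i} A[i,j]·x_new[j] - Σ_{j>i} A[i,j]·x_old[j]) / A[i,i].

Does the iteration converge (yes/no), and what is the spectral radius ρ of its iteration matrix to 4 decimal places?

Write A = D+L+U with D = diag(3.4, 5.6, -2.5).
T_GS = -(D+L)⁻¹U: row 0 first, T[0,2] = -(-2.6)/(3.4) = +0.7647; later rows by forward substitution.
  T[0,:] = [+0.0000  -0.1765  +0.7647]
  T[1,:] = [+0.0000  +0.0662  -0.8582]
  T[2,:] = [+0.0000  -0.1562  +0.7453]
|eigenvalues of T|: 0.9051, 0.0936, 0.0000.
ρ = 0.9051; 0.9051 < 1, so it converges for any x₀.

yes, ρ = 0.9051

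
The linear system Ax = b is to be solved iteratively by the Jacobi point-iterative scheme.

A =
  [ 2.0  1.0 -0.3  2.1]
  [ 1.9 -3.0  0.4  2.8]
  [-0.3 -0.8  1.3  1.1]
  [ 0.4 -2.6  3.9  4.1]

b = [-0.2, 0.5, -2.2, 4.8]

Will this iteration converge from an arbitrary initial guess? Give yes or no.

Let D = diag(2, -3, 1.3, 4.1); L, U the strict triangles.
Jacobi: T = -D⁻¹(L+U), T[2,0] = -(-0.3)/(1.3) = +0.2308; T[2,2] = 0.
  T[0,:] = [+0.0000, -0.5000, +0.1500, -1.0500]
  T[1,:] = [+0.6333, +0.0000, +0.1333, +0.9333]
  T[2,:] = [+0.2308, +0.6154, +0.0000, -0.8462]
  T[3,:] = [-0.0976, +0.6341, -0.9512, +0.0000]
|eigenvalues of T|: 1.4461, 1.0875, 0.6341, 0.6341.
ρ = 1.4461; 1.4461 > 1, so it fails to converge.

no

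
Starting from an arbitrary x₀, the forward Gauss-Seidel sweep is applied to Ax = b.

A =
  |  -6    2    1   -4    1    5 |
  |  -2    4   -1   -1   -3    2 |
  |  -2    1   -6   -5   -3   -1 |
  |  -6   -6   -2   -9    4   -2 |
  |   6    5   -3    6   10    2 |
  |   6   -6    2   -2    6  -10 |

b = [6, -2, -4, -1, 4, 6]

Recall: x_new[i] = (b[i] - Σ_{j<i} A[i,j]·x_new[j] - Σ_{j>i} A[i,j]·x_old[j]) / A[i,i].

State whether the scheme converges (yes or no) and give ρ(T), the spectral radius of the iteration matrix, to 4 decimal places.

no, ρ = 1.2258

Let D = diag(-6, 4, -6, -9, 10, -10); L, U the strict triangles.
GS T = -(D+L)⁻¹U: row 0 first, T[0,4] = -(1)/(-6) = +0.1667; later rows by forward substitution.
  T[0,:] = [+0.0000, +0.3333, +0.1667, -0.6667, +0.1667, +0.8333]
  T[1,:] = [+0.0000, +0.1667, +0.3333, -0.0833, +0.8333, -0.0833]
  T[2,:] = [+0.0000, -0.0833, +0.0000, -0.6250, -0.4167, -0.4583]
  T[3,:] = [+0.0000, -0.3148, -0.3333, +0.6389, -0.1296, -0.6204]
  T[4,:] = [+0.0000, -0.1194, -0.0667, -0.1292, -0.5639, -0.4236]
  T[5,:] = [+0.0000, +0.0746, -0.0733, -0.6803, -0.7957, +0.3282]
|λ(T)| sorted: 1.2258, 0.9974, 0.4618, 0.1611, 0.0407, 0.0000.
ρ(T) = max|λ| = 1.2258; 1.2258 > 1 ⇒ diverges.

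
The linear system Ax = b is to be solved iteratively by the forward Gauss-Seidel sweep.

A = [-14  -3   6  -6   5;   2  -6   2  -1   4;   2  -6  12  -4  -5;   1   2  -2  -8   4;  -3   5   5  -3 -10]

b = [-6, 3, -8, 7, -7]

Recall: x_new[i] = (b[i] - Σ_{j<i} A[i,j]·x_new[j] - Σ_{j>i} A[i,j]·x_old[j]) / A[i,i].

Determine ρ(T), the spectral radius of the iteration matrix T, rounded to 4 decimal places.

Split A = D + L + U, D = diag(-14, -6, 12, -8, -10).
T_GS = -(D+L)⁻¹U: row 0 first, T[0,1] = -(-3)/(-14) = -0.2143; later rows by forward substitution.
  T[0,:] = [+0.0000 -0.2143 +0.4286 -0.4286 +0.3571]
  T[1,:] = [+0.0000 -0.0714 +0.4762 -0.3095 +0.7857]
  T[2,:] = [+0.0000 +0.0000 +0.1667 +0.2500 +0.7500]
  T[3,:] = [+0.0000 -0.0446 +0.1310 -0.1935 +0.5536]
  T[4,:] = [+0.0000 +0.0420 +0.1536 +0.1568 +0.4946]
|λ(T)| sorted: 0.8534, 0.4097, 0.1011, 0.1011, 0.0000.
ρ = 0.8534; 0.8534 < 1: convergent.

0.8534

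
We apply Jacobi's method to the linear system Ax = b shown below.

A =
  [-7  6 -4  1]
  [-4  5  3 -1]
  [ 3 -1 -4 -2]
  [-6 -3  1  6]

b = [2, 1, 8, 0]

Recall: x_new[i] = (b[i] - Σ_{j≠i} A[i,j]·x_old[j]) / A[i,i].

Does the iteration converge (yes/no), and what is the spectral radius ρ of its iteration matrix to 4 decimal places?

Write A = D+L+U with D = diag(-7, 5, -4, 6).
Jacobi T = -D⁻¹(L+U): T[0,2] = -(-4)/(-7) = -0.5714; T[0,0] = 0.
  T[0,:] = [+0.0000  +0.8571  -0.5714  +0.1429]
  T[1,:] = [+0.8000  +0.0000  -0.6000  +0.2000]
  T[2,:] = [+0.7500  -0.2500  +0.0000  -0.5000]
  T[3,:] = [+1.0000  +0.5000  -0.1667  +0.0000]
|λ(T)| sorted: 1.1442, 0.8484, 0.5701, 0.5701.
ρ(T) = max|λ| = 1.1442; 1.1442 > 1, so it fails to converge.

no, ρ = 1.1442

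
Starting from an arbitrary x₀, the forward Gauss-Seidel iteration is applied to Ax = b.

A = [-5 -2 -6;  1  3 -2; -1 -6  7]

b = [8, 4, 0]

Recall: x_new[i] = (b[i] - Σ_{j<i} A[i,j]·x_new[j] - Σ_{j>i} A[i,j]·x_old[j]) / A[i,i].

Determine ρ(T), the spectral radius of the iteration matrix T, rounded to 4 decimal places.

0.8303

Let D = diag(-5, 3, 7); L, U the strict triangles.
Gauss-Seidel: T = -(D+L)⁻¹U, row 0 first, T[0,1] = -(-2)/(-5) = -0.4000; later rows by forward substitution.
  T[0,:] = [+0.0000  -0.4000  -1.2000]
  T[1,:] = [+0.0000  +0.1333  +1.0667]
  T[2,:] = [+0.0000  +0.0571  +0.7429]
eigenvalue magnitudes: 0.8303, 0.0459, 0.0000.
ρ = 0.8303; 0.8303 < 1, so it converges for any x₀.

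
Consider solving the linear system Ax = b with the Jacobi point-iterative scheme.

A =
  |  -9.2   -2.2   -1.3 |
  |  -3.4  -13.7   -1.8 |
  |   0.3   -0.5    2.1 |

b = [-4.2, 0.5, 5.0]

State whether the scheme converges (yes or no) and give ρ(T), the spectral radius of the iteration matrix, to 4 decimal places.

yes, ρ = 0.2521

A = D + L + U where D = diag(-9.2, -13.7, 2.1).
Jacobi T = -D⁻¹(L+U): T[1,0] = -(-3.4)/(-13.7) = -0.2482; T[1,1] = 0.
  T[0,:] = [+0.0000, -0.2391, -0.1413]
  T[1,:] = [-0.2482, +0.0000, -0.1314]
  T[2,:] = [-0.1429, +0.2381, +0.0000]
|eigenvalues of T|: 0.2521, 0.1501, 0.1021.
spectral radius ρ = 0.2521; 0.2521 < 1 ⇒ converges.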